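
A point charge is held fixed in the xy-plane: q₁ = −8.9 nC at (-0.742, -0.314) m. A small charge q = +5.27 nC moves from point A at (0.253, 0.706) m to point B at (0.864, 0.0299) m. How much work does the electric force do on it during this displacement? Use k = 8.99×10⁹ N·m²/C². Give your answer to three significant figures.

-3.92×10⁻⁸ J

The work done by the electric force is W_field = −ΔU = −q(V_B − V_A) = q(V_A − V_B).
At A: distance to the source charge is 1.42 m; V_A = kq₁/r = -56.2 V.
At B: distance to the source charge is 1.64 m; V_B = kq₁/r = -48.7 V.
ΔV = V_B − V_A = 7.44 V.
W_field = −qΔV = −(5.27×10⁻⁹ C)(7.44 V) = -3.92×10⁻⁸ J.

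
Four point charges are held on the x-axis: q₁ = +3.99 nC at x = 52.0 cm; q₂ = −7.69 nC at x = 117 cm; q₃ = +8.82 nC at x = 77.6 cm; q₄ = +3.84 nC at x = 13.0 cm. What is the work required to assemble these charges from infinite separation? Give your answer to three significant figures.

-1.67×10⁻⁷ J

The work to assemble the configuration equals its total potential energy, U = Σ kqᵢqⱼ/rᵢⱼ over all pairs.
Pair separations: r₁₂ = 0.650 m, r₁₃ = 0.256 m, r₁₄ = 0.390 m, r₂₃ = 0.394 m, r₂₄ = 1.04 m, r₃₄ = 0.646 m.
Summing all 6 pair terms gives U = -1.67×10⁻⁷ J.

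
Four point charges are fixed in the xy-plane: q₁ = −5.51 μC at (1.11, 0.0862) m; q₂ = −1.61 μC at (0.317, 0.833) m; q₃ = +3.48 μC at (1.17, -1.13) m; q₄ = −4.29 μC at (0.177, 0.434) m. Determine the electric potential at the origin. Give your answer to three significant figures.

The total potential is the scalar sum of each charge's contribution, V = Σ kqᵢ/rᵢ.
Distances from the field point to each charge: r₁ = 1.11 m, r₂ = 0.891 m, r₃ = 1.63 m, r₄ = 0.469 m.
V = k[(-5.51×10⁻⁶)/(1.11) + (-1.61×10⁻⁶)/(0.891) + (3.48×10⁻⁶)/(1.63) + (-4.29×10⁻⁶)/(0.469)] = -1.24×10⁵ V.

-1.24×10⁵ V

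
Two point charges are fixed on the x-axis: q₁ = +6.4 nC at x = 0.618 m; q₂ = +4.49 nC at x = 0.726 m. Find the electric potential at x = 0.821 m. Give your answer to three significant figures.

Electric potential is a scalar, so the contributions from each charge add algebraically: V = Σ kqᵢ/rᵢ.
Distances from the field point to each charge: r₁ = 0.203 m, r₂ = 0.0950 m.
V = k[(6.40×10⁻⁹)/(0.203) + (4.49×10⁻⁹)/(0.0950)] = 708 V.

708 V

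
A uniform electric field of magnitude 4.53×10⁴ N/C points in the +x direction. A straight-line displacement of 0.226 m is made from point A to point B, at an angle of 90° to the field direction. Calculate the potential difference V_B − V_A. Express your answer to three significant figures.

Only the component of displacement along E changes the potential: ΔV = −E·d·cosθ.
ΔV = −(4.53×10⁴ V/m)(0.226 m)cos90° = 0 V.

0 V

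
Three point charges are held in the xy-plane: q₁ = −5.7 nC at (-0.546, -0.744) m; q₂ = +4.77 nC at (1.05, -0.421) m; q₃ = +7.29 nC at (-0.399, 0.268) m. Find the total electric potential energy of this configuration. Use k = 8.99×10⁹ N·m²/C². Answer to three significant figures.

-3.21×10⁻⁷ J

The work to assemble the configuration equals its total potential energy, U = Σ kqᵢqⱼ/rᵢⱼ over all pairs.
Pair separations: r₁₂ = 1.63 m, r₁₃ = 1.02 m, r₂₃ = 1.60 m.
U = (-1.50×10⁻⁷) + (-3.65×10⁻⁷) + (1.95×10⁻⁷) = -3.21×10⁻⁷ J.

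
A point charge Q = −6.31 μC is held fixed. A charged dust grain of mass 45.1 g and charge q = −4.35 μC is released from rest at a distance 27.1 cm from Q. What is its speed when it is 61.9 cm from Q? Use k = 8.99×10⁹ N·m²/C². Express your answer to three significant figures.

4.76 m/s

Only the electrostatic force acts, so mechanical energy is conserved: ½mv² = U₁ − U₂ = kQq(1/r₁ − 1/r₂).
U₁ − U₂ = (8.99×10⁹ N·m²/C²)(-6.31×10⁻⁶ C)(-4.35×10⁻⁶ C)(1/0.271 − 1/0.619) = 0.512 J.
v = √(2·0.512/0.0451) = 4.76 m/s.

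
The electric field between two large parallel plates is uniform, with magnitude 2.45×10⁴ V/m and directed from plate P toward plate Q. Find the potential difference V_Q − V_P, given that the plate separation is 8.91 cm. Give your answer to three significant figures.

-2180 V

In a uniform field, potential decreases in the direction of E: ΔV = −E·d for a displacement d parallel to E.
Going from P to Q is a displacement of 8.91 cm along the field, so V_Q − V_P = −Ed = -2180 V.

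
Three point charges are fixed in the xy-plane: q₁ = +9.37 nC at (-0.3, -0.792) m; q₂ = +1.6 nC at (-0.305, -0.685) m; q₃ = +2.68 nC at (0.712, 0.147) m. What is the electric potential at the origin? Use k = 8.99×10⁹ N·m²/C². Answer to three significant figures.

152 V

Electric potential is a scalar, so the contributions from each charge add algebraically: V = Σ kqᵢ/rᵢ.
Distances from the field point to each charge: r₁ = 0.847 m, r₂ = 0.750 m, r₃ = 0.727 m.
V = k[(9.37×10⁻⁹)/(0.847) + (1.60×10⁻⁹)/(0.750) + (2.68×10⁻⁹)/(0.727)] = 152 V.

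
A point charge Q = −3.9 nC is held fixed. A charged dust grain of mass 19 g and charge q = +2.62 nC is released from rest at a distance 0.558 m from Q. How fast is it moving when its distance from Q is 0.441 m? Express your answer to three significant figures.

Only the electrostatic force acts, so mechanical energy is conserved: ½mv² = U₁ − U₂ = kQq(1/r₁ − 1/r₂).
U₁ − U₂ = (8.99×10⁹ N·m²/C²)(-3.90×10⁻⁹ C)(2.62×10⁻⁹ C)(1/0.558 − 1/0.441) = 4.37×10⁻⁸ J.
v = √(2·4.37×10⁻⁸/0.0190) = 2.14×10⁻³ m/s.

2.14×10⁻³ m/s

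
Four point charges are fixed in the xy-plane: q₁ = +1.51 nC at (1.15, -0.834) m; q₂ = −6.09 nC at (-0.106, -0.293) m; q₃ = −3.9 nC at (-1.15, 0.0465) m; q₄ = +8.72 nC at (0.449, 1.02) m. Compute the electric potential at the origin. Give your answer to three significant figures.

Electric potential is a scalar, so the contributions from each charge add algebraically: V = Σ kqᵢ/rᵢ.
Distances from the field point to each charge: r₁ = 1.42 m, r₂ = 0.312 m, r₃ = 1.15 m, r₄ = 1.11 m.
V = k[(1.51×10⁻⁹)/(1.42) + (-6.09×10⁻⁹)/(0.312) + (-3.90×10⁻⁹)/(1.15) + (8.72×10⁻⁹)/(1.11)] = -126 V.

-126 V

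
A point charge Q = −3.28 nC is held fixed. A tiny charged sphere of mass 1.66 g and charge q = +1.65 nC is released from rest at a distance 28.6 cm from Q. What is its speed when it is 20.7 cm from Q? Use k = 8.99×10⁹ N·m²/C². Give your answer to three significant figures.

Only the electrostatic force acts, so mechanical energy is conserved: ½mv² = U₁ − U₂ = kQq(1/r₁ − 1/r₂).
U₁ − U₂ = (8.99×10⁹ N·m²/C²)(-3.28×10⁻⁹ C)(1.65×10⁻⁹ C)(1/0.286 − 1/0.207) = 6.49×10⁻⁸ J.
v = √(2·6.49×10⁻⁸/1.66×10⁻³) = 8.84×10⁻³ m/s.

8.84×10⁻³ m/s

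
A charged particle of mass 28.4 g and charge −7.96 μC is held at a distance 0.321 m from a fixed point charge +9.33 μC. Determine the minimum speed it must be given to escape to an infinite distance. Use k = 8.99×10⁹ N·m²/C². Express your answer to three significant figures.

12.1 m/s

To just escape, total mechanical energy must reach zero at infinity: ½mv²_min + U = 0, so ½mv²_min = −U = |kQq|/r.
|U| = |kQq|/r = (8.99×10⁹ N·m²/C²)(9.33×10⁻⁶)(7.96×10⁻⁶)/(0.321) = 2.08 J.
v_min = √(2|U|/m) = √(2·2.08/0.0284) = 12.1 m/s.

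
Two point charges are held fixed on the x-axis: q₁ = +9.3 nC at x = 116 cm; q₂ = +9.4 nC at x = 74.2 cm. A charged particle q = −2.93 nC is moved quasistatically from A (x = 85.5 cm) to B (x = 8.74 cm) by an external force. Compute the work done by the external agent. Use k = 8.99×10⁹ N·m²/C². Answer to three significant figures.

2.39×10⁻⁶ J

For quasistatic motion the external work equals the change in potential energy: W_ext = qΔV = q(V_B − V_A).
At A: distances to the source charges are 0.305 m, 0.113 m; V_A = Σ kqᵢ/rᵢ = 1020 V.
At B: distances to the source charges are 1.07 m, 0.655 m; V_B = Σ kqᵢ/rᵢ = 207 V.
ΔV = V_B − V_A = -815 V.
W_ext = qΔV = (-2.93×10⁻⁹ C)(-815 V) = 2.39×10⁻⁶ J.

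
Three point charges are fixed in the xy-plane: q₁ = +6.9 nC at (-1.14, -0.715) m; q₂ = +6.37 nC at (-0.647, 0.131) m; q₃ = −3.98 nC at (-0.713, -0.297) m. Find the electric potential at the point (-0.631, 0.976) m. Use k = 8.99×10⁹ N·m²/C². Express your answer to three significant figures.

74.8 V

Electric potential is a scalar, so the contributions from each charge add algebraically: V = Σ kqᵢ/rᵢ.
Distances from the field point to each charge: r₁ = 1.77 m, r₂ = 0.845 m, r₃ = 1.28 m.
V = k[(6.90×10⁻⁹)/(1.77) + (6.37×10⁻⁹)/(0.845) + (-3.98×10⁻⁹)/(1.28)] = 74.8 V.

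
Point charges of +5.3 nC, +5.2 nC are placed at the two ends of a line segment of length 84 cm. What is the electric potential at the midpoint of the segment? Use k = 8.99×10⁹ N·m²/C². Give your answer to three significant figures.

The total potential is the scalar sum of each charge's contribution, V = Σ kqᵢ/rᵢ.
Each charge is 0.420 m from the midpoint.
V = k[(5.30×10⁻⁹)/(0.420) + (5.20×10⁻⁹)/(0.420)] = 225 V.

225 V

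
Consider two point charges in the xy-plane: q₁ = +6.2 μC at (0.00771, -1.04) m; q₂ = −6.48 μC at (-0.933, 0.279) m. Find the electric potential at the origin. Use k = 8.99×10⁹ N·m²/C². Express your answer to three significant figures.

Electric potential is a scalar, so the contributions from each charge add algebraically: V = Σ kqᵢ/rᵢ.
Distances from the field point to each charge: r₁ = 1.04 m, r₂ = 0.974 m.
V = k[(6.20×10⁻⁶)/(1.04) + (-6.48×10⁻⁶)/(0.974)] = -6230 V.

-6230 V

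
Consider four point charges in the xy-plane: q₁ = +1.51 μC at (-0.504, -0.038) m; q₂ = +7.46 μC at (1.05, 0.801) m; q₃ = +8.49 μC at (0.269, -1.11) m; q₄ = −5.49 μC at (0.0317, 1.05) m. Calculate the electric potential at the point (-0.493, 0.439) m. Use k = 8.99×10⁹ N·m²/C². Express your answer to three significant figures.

The total potential is the scalar sum of each charge's contribution, V = Σ kqᵢ/rᵢ.
Distances from the field point to each charge: r₁ = 0.477 m, r₂ = 1.58 m, r₃ = 1.73 m, r₄ = 0.805 m.
V = k[(1.51×10⁻⁶)/(0.477) + (7.46×10⁻⁶)/(1.58) + (8.49×10⁻⁶)/(1.73) + (-5.49×10⁻⁶)/(0.805)] = 5.37×10⁴ V.

5.37×10⁴ V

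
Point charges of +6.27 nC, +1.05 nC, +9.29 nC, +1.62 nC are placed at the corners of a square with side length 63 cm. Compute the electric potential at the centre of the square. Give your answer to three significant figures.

The total potential is the scalar sum of each charge's contribution, V = Σ kqᵢ/rᵢ.
The distance from each corner to the centre is a√2/2 = 0.445 m.
V = k[(6.27×10⁻⁹)/(0.445) + (1.05×10⁻⁹)/(0.445) + (9.29×10⁻⁹)/(0.445) + (1.62×10⁻⁹)/(0.445)] = 368 V.

368 V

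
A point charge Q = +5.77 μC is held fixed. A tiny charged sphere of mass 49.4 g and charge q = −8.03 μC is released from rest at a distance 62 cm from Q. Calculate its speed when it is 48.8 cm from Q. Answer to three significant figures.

Only the electrostatic force acts, so mechanical energy is conserved: ½mv² = U₁ − U₂ = kQq(1/r₁ − 1/r₂).
U₁ − U₂ = (8.99×10⁹ N·m²/C²)(5.77×10⁻⁶ C)(-8.03×10⁻⁶ C)(1/0.620 − 1/0.488) = 0.182 J.
v = √(2·0.182/0.0494) = 2.71 m/s.

2.71 m/s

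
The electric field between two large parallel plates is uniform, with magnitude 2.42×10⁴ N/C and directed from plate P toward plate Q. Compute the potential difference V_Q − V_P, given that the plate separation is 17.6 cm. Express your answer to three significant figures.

-4260 V

In a uniform field, potential decreases in the direction of E: ΔV = −E·d for a displacement d parallel to E.
Going from P to Q is a displacement of 17.6 cm along the field, so V_Q − V_P = −Ed = -4260 V.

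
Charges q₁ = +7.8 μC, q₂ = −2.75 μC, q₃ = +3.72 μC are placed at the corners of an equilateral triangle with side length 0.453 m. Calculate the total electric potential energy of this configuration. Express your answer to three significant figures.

-0.0529 J

The assembly work is the sum of pairwise potential energies, U = Σ_{i<j} kqᵢqⱼ/rᵢⱼ.
All three pair separations equal the side length, 0.453 m.
U = (-0.426) + (0.576) + (-0.203) = -0.0529 J.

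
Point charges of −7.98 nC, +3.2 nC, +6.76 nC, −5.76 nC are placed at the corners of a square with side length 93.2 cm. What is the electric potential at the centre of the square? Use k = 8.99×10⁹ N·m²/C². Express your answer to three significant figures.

-51.6 V

Electric potential is a scalar, so the contributions from each charge add algebraically: V = Σ kqᵢ/rᵢ.
The distance from each corner to the centre is a√2/2 = 0.659 m.
V = k[(-7.98×10⁻⁹)/(0.659) + (3.20×10⁻⁹)/(0.659) + (6.76×10⁻⁹)/(0.659) + (-5.76×10⁻⁹)/(0.659)] = -51.6 V.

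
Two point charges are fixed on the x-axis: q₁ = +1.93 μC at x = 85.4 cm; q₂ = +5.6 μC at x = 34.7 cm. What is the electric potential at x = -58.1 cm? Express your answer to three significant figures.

6.63×10⁴ V

Electric potential is a scalar, so the contributions from each charge add algebraically: V = Σ kqᵢ/rᵢ.
Distances from the field point to each charge: r₁ = 1.44 m, r₂ = 0.928 m.
V = k[(1.93×10⁻⁶)/(1.44) + (5.60×10⁻⁶)/(0.928)] = 6.63×10⁴ V.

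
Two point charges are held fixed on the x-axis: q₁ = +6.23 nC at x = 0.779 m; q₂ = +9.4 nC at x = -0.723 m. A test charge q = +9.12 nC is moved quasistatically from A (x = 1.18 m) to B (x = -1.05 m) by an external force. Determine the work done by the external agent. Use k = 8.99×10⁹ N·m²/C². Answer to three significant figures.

For quasistatic motion the external work equals the change in potential energy: W_ext = qΔV = q(V_B − V_A).
At A: distances to the source charges are 0.401 m, 1.90 m; V_A = Σ kqᵢ/rᵢ = 184 V.
At B: distances to the source charges are 1.83 m, 0.327 m; V_B = Σ kqᵢ/rᵢ = 289 V.
ΔV = V_B − V_A = 105 V.
W_ext = qΔV = (9.12×10⁻⁹ C)(105 V) = 9.57×10⁻⁷ J.

9.57×10⁻⁷ J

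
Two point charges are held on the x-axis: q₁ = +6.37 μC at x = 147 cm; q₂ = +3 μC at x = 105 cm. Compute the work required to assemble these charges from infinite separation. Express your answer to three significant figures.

The work to assemble the configuration equals its total potential energy, U = Σ kqᵢqⱼ/rᵢⱼ over all pairs.
Pair separations: r₁₂ = 0.420 m.
U = (0.409) = 0.409 J.

0.409 J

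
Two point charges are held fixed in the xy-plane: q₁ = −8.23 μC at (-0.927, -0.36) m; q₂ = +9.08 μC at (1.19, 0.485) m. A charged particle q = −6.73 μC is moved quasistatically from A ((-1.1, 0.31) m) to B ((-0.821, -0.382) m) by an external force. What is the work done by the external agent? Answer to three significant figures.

3.87 J

For quasistatic motion the external work equals the change in potential energy: W_ext = qΔV = q(V_B − V_A).
At A: distances to the source charges are 0.692 m, 2.30 m; V_A = Σ kqᵢ/rᵢ = -7.14×10⁴ V.
At B: distances to the source charges are 0.108 m, 2.19 m; V_B = Σ kqᵢ/rᵢ = -6.46×10⁵ V.
ΔV = V_B − V_A = -5.75×10⁵ V.
W_ext = qΔV = (-6.73×10⁻⁶ C)(-5.75×10⁵ V) = 3.87 J.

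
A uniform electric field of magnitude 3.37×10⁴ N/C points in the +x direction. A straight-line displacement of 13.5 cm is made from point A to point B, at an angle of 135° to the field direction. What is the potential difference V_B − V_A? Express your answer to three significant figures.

Only the component of displacement along E changes the potential: ΔV = −E·d·cosθ.
ΔV = −(3.37×10⁴ V/m)(0.135 m)cos135° = 3220 V.

3220 V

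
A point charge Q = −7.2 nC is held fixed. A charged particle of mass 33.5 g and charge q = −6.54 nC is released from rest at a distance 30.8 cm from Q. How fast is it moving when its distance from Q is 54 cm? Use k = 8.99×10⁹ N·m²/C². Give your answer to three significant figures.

5.94×10⁻³ m/s

Only the electrostatic force acts, so mechanical energy is conserved: ½mv² = U₁ − U₂ = kQq(1/r₁ − 1/r₂).
U₁ − U₂ = (8.99×10⁹ N·m²/C²)(-7.20×10⁻⁹ C)(-6.54×10⁻⁹ C)(1/0.308 − 1/0.540) = 5.90×10⁻⁷ J.
v = √(2·5.90×10⁻⁷/0.0335) = 5.94×10⁻³ m/s.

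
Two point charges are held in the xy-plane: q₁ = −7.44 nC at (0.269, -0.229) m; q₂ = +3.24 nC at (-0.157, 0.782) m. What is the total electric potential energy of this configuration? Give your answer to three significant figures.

-1.98×10⁻⁷ J

The assembly work is the sum of pairwise potential energies, U = Σ_{i<j} kqᵢqⱼ/rᵢⱼ.
Pair separations: r₁₂ = 1.10 m.
U = (-1.98×10⁻⁷) = -1.98×10⁻⁷ J.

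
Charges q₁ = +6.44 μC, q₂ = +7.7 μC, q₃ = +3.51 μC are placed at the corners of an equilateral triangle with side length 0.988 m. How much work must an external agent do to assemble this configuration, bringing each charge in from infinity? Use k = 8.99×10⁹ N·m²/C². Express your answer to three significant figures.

0.903 J

The assembly work is the sum of pairwise potential energies, U = Σ_{i<j} kqᵢqⱼ/rᵢⱼ.
All three pair separations equal the side length, 0.988 m.
U = (0.451) + (0.206) + (0.246) = 0.903 J.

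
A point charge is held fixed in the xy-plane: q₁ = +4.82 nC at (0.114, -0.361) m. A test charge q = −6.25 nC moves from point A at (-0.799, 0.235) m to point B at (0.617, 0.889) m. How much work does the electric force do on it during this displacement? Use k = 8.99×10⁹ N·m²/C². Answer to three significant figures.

-4.74×10⁻⁸ J

The work done by the electric force is W_field = −ΔU = −q(V_B − V_A) = q(V_A − V_B).
At A: distance to the source charge is 1.09 m; V_A = kq₁/r = 39.7 V.
At B: distance to the source charge is 1.35 m; V_B = kq₁/r = 32.2 V.
ΔV = V_B − V_A = -7.58 V.
W_field = −qΔV = −(-6.25×10⁻⁹ C)(-7.58 V) = -4.74×10⁻⁸ J.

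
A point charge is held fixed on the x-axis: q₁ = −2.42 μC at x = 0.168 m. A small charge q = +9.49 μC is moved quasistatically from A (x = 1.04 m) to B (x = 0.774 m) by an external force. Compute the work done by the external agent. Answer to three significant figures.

For quasistatic motion the external work equals the change in potential energy: W_ext = qΔV = q(V_B − V_A).
At A: distance to the source charge is 0.872 m; V_A = kq₁/r = -2.49×10⁴ V.
At B: distance to the source charge is 0.606 m; V_B = kq₁/r = -3.59×10⁴ V.
ΔV = V_B − V_A = -1.10×10⁴ V.
W_ext = qΔV = (9.49×10⁻⁶ C)(-1.10×10⁴ V) = -0.104 J.

-0.104 J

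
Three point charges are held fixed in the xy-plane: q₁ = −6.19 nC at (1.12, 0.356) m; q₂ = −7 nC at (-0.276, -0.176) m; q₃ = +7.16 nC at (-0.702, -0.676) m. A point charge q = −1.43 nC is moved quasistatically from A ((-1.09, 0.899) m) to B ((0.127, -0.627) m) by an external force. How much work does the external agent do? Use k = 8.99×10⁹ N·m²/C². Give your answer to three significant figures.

4.99×10⁻⁸ J

For quasistatic motion the external work equals the change in potential energy: W_ext = qΔV = q(V_B − V_A).
At A: distances to the source charges are 2.28 m, 1.35 m, 1.62 m; V_A = Σ kqᵢ/rᵢ = -31.4 V.
At B: distances to the source charges are 1.40 m, 0.605 m, 0.830 m; V_B = Σ kqᵢ/rᵢ = -66.4 V.
ΔV = V_B − V_A = -34.9 V.
W_ext = qΔV = (-1.43×10⁻⁹ C)(-34.9 V) = 4.99×10⁻⁸ J.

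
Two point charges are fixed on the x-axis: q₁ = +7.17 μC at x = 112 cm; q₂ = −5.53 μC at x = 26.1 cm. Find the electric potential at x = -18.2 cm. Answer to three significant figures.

Electric potential is a scalar, so the contributions from each charge add algebraically: V = Σ kqᵢ/rᵢ.
Distances from the field point to each charge: r₁ = 1.30 m, r₂ = 0.443 m.
V = k[(7.17×10⁻⁶)/(1.30) + (-5.53×10⁻⁶)/(0.443)] = -6.27×10⁴ V.

-6.27×10⁴ V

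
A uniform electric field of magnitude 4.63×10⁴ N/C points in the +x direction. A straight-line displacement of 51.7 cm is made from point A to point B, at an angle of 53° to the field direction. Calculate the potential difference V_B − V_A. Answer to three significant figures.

-1.44×10⁴ V

Only the component of displacement along E changes the potential: ΔV = −E·d·cosθ.
ΔV = −(4.63×10⁴ V/m)(0.517 m)cos53° = -1.44×10⁴ V.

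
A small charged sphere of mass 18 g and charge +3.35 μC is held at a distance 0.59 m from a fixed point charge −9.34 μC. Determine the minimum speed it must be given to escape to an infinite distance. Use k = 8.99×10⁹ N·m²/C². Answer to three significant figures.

To just escape, total mechanical energy must reach zero at infinity: ½mv²_min + U = 0, so ½mv²_min = −U = |kQq|/r.
|U| = |kQq|/r = (8.99×10⁹ N·m²/C²)(9.34×10⁻⁶)(3.35×10⁻⁶)/(0.590) = 0.477 J.
v_min = √(2|U|/m) = √(2·0.477/0.0180) = 7.28 m/s.

7.28 m/s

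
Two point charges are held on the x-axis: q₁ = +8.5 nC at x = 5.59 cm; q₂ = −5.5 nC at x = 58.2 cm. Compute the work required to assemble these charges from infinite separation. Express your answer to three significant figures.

The assembly work is the sum of pairwise potential energies, U = Σ_{i<j} kqᵢqⱼ/rᵢⱼ.
Pair separations: r₁₂ = 0.526 m.
U = (-7.99×10⁻⁷) = -7.99×10⁻⁷ J.

-7.99×10⁻⁷ J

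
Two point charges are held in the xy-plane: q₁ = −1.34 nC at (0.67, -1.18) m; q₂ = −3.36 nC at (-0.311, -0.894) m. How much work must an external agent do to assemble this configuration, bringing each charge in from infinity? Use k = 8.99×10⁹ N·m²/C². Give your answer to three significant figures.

The assembly work is the sum of pairwise potential energies, U = Σ_{i<j} kqᵢqⱼ/rᵢⱼ.
Pair separations: r₁₂ = 1.02 m.
U = (3.96×10⁻⁸) = 3.96×10⁻⁸ J.

3.96×10⁻⁸ J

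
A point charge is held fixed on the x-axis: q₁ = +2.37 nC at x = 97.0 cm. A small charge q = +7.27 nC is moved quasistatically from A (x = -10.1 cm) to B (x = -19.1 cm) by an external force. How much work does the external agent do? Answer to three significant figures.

-1.12×10⁻⁸ J

For quasistatic motion the external work equals the change in potential energy: W_ext = qΔV = q(V_B − V_A).
At A: distance to the source charge is 1.07 m; V_A = kq₁/r = 19.9 V.
At B: distance to the source charge is 1.16 m; V_B = kq₁/r = 18.4 V.
ΔV = V_B − V_A = -1.54 V.
W_ext = qΔV = (7.27×10⁻⁹ C)(-1.54 V) = -1.12×10⁻⁸ J.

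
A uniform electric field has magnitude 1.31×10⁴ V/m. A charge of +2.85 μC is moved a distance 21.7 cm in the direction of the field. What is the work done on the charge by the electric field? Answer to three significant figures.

8.10×10⁻³ J

The potential change for a displacement 21.7 cm in the direction of the field is ΔV = −Ed = -2840 V.
W_field = −qΔV = 8.10×10⁻³ J.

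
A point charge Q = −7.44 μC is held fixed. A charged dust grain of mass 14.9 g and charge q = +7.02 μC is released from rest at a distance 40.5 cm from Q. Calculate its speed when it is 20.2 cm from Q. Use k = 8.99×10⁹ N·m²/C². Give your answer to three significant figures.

12.5 m/s

Only the electrostatic force acts, so mechanical energy is conserved: ½mv² = U₁ − U₂ = kQq(1/r₁ − 1/r₂).
U₁ − U₂ = (8.99×10⁹ N·m²/C²)(-7.44×10⁻⁶ C)(7.02×10⁻⁶ C)(1/0.405 − 1/0.202) = 1.17 J.
v = √(2·1.17/0.0149) = 12.5 m/s.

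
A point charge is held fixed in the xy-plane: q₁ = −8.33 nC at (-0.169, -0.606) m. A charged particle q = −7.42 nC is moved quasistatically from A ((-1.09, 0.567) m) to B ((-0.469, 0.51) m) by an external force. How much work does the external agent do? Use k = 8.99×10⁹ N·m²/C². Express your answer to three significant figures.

For quasistatic motion the external work equals the change in potential energy: W_ext = qΔV = q(V_B − V_A).
At A: distance to the source charge is 1.49 m; V_A = kq₁/r = -50.2 V.
At B: distance to the source charge is 1.16 m; V_B = kq₁/r = -64.8 V.
ΔV = V_B − V_A = -14.6 V.
W_ext = qΔV = (-7.42×10⁻⁹ C)(-14.6 V) = 1.08×10⁻⁷ J.

1.08×10⁻⁷ J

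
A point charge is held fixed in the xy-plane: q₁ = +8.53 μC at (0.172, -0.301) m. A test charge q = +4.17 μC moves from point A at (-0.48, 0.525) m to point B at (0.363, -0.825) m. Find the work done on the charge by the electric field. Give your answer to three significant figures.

The work done by the electric force is W_field = −ΔU = −q(V_B − V_A) = q(V_A − V_B).
At A: distance to the source charge is 1.05 m; V_A = kq₁/r = 7.29×10⁴ V.
At B: distance to the source charge is 0.558 m; V_B = kq₁/r = 1.37×10⁵ V.
ΔV = V_B − V_A = 6.46×10⁴ V.
W_field = −qΔV = −(4.17×10⁻⁶ C)(6.46×10⁴ V) = -0.269 J.

-0.269 J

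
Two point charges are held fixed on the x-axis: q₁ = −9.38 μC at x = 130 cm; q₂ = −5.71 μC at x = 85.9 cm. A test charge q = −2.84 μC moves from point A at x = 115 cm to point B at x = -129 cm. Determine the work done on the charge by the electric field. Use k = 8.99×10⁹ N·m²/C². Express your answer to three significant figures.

The work done by the electric force is W_field = −ΔU = −q(V_B − V_A) = q(V_A − V_B).
At A: distances to the source charges are 0.150 m, 0.291 m; V_A = Σ kqᵢ/rᵢ = -7.39×10⁵ V.
At B: distances to the source charges are 2.59 m, 2.15 m; V_B = Σ kqᵢ/rᵢ = -5.64×10⁴ V.
ΔV = V_B − V_A = 6.82×10⁵ V.
W_field = −qΔV = −(-2.84×10⁻⁶ C)(6.82×10⁵ V) = 1.94 J.

1.94 J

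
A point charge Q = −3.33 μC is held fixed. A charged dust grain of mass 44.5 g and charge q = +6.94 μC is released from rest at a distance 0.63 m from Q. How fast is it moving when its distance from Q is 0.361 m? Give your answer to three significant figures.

3.32 m/s

Only the electrostatic force acts, so mechanical energy is conserved: ½mv² = U₁ − U₂ = kQq(1/r₁ − 1/r₂).
U₁ − U₂ = (8.99×10⁹ N·m²/C²)(-3.33×10⁻⁶ C)(6.94×10⁻⁶ C)(1/0.630 − 1/0.361) = 0.246 J.
v = √(2·0.246/0.0445) = 3.32 m/s.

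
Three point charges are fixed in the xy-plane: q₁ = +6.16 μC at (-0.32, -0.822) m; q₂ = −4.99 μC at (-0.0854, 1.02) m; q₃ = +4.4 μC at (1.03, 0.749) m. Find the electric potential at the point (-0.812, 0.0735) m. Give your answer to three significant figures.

3.68×10⁴ V

The total potential is the scalar sum of each charge's contribution, V = Σ kqᵢ/rᵢ.
Distances from the field point to each charge: r₁ = 1.02 m, r₂ = 1.19 m, r₃ = 1.96 m.
V = k[(6.16×10⁻⁶)/(1.02) + (-4.99×10⁻⁶)/(1.19) + (4.40×10⁻⁶)/(1.96)] = 3.68×10⁴ V.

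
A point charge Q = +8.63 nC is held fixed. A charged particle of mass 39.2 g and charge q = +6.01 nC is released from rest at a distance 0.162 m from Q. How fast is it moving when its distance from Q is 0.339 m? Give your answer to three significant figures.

8.76×10⁻³ m/s

Only the electrostatic force acts, so mechanical energy is conserved: ½mv² = U₁ − U₂ = kQq(1/r₁ − 1/r₂).
U₁ − U₂ = (8.99×10⁹ N·m²/C²)(8.63×10⁻⁹ C)(6.01×10⁻⁹ C)(1/0.162 − 1/0.339) = 1.50×10⁻⁶ J.
v = √(2·1.50×10⁻⁶/0.0392) = 8.76×10⁻³ m/s.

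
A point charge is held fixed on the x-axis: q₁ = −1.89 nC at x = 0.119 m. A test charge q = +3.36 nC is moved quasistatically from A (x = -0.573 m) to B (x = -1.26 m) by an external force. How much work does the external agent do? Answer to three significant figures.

4.11×10⁻⁸ J

For quasistatic motion the external work equals the change in potential energy: W_ext = qΔV = q(V_B − V_A).
At A: distance to the source charge is 0.692 m; V_A = kq₁/r = -24.6 V.
At B: distance to the source charge is 1.38 m; V_B = kq₁/r = -12.3 V.
ΔV = V_B − V_A = 12.2 V.
W_ext = qΔV = (3.36×10⁻⁹ C)(12.2 V) = 4.11×10⁻⁸ J.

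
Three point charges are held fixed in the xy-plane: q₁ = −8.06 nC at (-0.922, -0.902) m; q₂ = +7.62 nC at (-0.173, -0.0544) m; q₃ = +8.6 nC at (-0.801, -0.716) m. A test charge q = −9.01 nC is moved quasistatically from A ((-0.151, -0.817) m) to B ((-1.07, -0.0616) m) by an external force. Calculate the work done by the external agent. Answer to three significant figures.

For quasistatic motion the external work equals the change in potential energy: W_ext = qΔV = q(V_B − V_A).
At A: distances to the source charges are 0.776 m, 0.763 m, 0.658 m; V_A = Σ kqᵢ/rᵢ = 114 V.
At B: distances to the source charges are 0.853 m, 0.897 m, 0.708 m; V_B = Σ kqᵢ/rᵢ = 101 V.
ΔV = V_B − V_A = -13.2 V.
W_ext = qΔV = (-9.01×10⁻⁹ C)(-13.2 V) = 1.19×10⁻⁷ J.

1.19×10⁻⁷ J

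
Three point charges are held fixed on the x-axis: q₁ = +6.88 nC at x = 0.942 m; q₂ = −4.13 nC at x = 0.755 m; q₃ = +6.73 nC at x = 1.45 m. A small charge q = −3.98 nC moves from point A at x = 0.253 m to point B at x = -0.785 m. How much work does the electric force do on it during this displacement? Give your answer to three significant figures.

-1.10×10⁻⁷ J

The work done by the electric force is W_field = −ΔU = −q(V_B − V_A) = q(V_A − V_B).
At A: distances to the source charges are 0.689 m, 0.502 m, 1.20 m; V_A = Σ kqᵢ/rᵢ = 66.4 V.
At B: distances to the source charges are 1.73 m, 1.54 m, 2.23 m; V_B = Σ kqᵢ/rᵢ = 38.8 V.
ΔV = V_B − V_A = -27.6 V.
W_field = −qΔV = −(-3.98×10⁻⁹ C)(-27.6 V) = -1.10×10⁻⁷ J.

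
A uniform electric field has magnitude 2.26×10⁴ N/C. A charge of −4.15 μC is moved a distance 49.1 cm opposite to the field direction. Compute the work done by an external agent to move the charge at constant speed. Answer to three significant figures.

The potential change for a displacement 49.1 cm opposite to the field direction is ΔV = +Ed = 1.11×10⁴ V.
W_ext = qΔV = -0.0461 J.

-0.0461 J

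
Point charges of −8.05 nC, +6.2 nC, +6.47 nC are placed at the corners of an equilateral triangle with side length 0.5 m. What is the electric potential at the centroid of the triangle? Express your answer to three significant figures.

144 V

The total potential is the scalar sum of each charge's contribution, V = Σ kqᵢ/rᵢ.
The distance from each vertex to the centroid is a/√3 = 0.289 m.
V = k[(-8.05×10⁻⁹)/(0.289) + (6.20×10⁻⁹)/(0.289) + (6.47×10⁻⁹)/(0.289)] = 144 V.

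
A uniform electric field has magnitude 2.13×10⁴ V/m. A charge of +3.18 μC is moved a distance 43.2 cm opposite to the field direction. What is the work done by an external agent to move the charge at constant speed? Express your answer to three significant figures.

0.0293 J

The potential change for a displacement 43.2 cm opposite to the field direction is ΔV = +Ed = 9200 V.
W_ext = qΔV = 0.0293 J.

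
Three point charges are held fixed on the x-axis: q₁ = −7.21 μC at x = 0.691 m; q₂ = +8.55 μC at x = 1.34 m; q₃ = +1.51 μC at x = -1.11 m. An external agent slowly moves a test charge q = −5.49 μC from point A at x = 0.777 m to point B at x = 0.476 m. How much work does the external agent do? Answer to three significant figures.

For quasistatic motion the external work equals the change in potential energy: W_ext = qΔV = q(V_B − V_A).
At A: distances to the source charges are 0.0860 m, 0.563 m, 1.89 m; V_A = Σ kqᵢ/rᵢ = -6.10×10⁵ V.
At B: distances to the source charges are 0.215 m, 0.864 m, 1.59 m; V_B = Σ kqᵢ/rᵢ = -2.04×10⁵ V.
ΔV = V_B − V_A = 4.06×10⁵ V.
W_ext = qΔV = (-5.49×10⁻⁶ C)(4.06×10⁵ V) = -2.23 J.

-2.23 J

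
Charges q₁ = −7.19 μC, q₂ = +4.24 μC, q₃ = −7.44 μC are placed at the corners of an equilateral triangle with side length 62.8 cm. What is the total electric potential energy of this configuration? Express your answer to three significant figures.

-0.122 J

The assembly work is the sum of pairwise potential energies, U = Σ_{i<j} kqᵢqⱼ/rᵢⱼ.
All three pair separations equal the side length, 0.628 m.
U = (-0.436) + (0.766) + (-0.452) = -0.122 J.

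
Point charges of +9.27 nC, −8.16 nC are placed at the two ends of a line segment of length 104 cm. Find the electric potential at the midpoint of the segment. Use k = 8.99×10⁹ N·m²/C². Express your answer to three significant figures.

Electric potential is a scalar, so the contributions from each charge add algebraically: V = Σ kqᵢ/rᵢ.
Each charge is 0.520 m from the midpoint.
V = k[(9.27×10⁻⁹)/(0.520) + (-8.16×10⁻⁹)/(0.520)] = 19.2 V.

19.2 V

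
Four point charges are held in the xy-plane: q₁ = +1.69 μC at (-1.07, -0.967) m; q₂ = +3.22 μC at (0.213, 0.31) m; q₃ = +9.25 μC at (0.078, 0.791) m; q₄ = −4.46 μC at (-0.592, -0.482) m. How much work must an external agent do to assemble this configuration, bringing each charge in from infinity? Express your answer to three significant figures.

The assembly work is the sum of pairwise potential energies, U = Σ_{i<j} kqᵢqⱼ/rᵢⱼ.
Pair separations: r₁₂ = 1.81 m, r₁₃ = 2.10 m, r₁₄ = 0.681 m, r₂₃ = 0.500 m, r₂₄ = 1.13 m, r₃₄ = 1.44 m.
Summing all 6 pair terms gives U = 0.158 J.

0.158 J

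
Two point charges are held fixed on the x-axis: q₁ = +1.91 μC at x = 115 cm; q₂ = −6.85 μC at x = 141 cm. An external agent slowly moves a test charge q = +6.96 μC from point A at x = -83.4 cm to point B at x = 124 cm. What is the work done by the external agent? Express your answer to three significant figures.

For quasistatic motion the external work equals the change in potential energy: W_ext = qΔV = q(V_B − V_A).
At A: distances to the source charges are 1.98 m, 2.24 m; V_A = Σ kqᵢ/rᵢ = -1.88×10⁴ V.
At B: distances to the source charges are 0.0900 m, 0.170 m; V_B = Σ kqᵢ/rᵢ = -1.71×10⁵ V.
ΔV = V_B − V_A = -1.53×10⁵ V.
W_ext = qΔV = (6.96×10⁻⁶ C)(-1.53×10⁵ V) = -1.06 J.

-1.06 J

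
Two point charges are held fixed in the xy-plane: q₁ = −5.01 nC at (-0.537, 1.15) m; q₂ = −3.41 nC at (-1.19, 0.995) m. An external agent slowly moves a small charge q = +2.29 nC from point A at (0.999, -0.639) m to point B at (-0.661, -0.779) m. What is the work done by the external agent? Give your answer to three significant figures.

-2.18×10⁻⁸ J

For quasistatic motion the external work equals the change in potential energy: W_ext = qΔV = q(V_B − V_A).
At A: distances to the source charges are 2.36 m, 2.73 m; V_A = Σ kqᵢ/rᵢ = -30.3 V.
At B: distances to the source charges are 1.93 m, 1.85 m; V_B = Σ kqᵢ/rᵢ = -39.9 V.
ΔV = V_B − V_A = -9.54 V.
W_ext = qΔV = (2.29×10⁻⁹ C)(-9.54 V) = -2.18×10⁻⁸ J.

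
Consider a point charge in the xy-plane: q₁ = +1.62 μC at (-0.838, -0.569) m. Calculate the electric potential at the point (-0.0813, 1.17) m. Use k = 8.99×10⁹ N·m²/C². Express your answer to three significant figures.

7680 V

Electric potential is a scalar, so the contributions from each charge add algebraically: V = Σ kqᵢ/rᵢ.
Distances from the field point to each charge: r₁ = 1.90 m.
V = k[(1.62×10⁻⁶)/(1.90)] = 7680 V.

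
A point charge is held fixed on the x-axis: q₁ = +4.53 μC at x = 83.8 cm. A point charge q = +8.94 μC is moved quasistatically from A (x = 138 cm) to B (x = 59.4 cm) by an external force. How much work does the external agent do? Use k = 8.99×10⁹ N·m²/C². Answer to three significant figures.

0.820 J

For quasistatic motion the external work equals the change in potential energy: W_ext = qΔV = q(V_B − V_A).
At A: distance to the source charge is 0.542 m; V_A = kq₁/r = 7.51×10⁴ V.
At B: distance to the source charge is 0.244 m; V_B = kq₁/r = 1.67×10⁵ V.
ΔV = V_B − V_A = 9.18×10⁴ V.
W_ext = qΔV = (8.94×10⁻⁶ C)(9.18×10⁴ V) = 0.820 J.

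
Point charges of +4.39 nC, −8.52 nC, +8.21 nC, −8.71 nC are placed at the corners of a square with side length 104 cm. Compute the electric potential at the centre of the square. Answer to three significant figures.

-56.6 V

Electric potential is a scalar, so the contributions from each charge add algebraically: V = Σ kqᵢ/rᵢ.
The distance from each corner to the centre is a√2/2 = 0.735 m.
V = k[(4.39×10⁻⁹)/(0.735) + (-8.52×10⁻⁹)/(0.735) + (8.21×10⁻⁹)/(0.735) + (-8.71×10⁻⁹)/(0.735)] = -56.6 V.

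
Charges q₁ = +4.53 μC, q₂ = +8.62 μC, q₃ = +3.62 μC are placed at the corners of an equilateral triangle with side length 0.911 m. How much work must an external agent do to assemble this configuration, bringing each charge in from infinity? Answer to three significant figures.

0.855 J

The assembly work is the sum of pairwise potential energies, U = Σ_{i<j} kqᵢqⱼ/rᵢⱼ.
All three pair separations equal the side length, 0.911 m.
U = (0.385) + (0.162) + (0.308) = 0.855 J.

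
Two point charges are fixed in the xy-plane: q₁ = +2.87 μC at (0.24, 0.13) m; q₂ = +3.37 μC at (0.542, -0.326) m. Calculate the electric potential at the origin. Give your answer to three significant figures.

Electric potential is a scalar, so the contributions from each charge add algebraically: V = Σ kqᵢ/rᵢ.
Distances from the field point to each charge: r₁ = 0.273 m, r₂ = 0.632 m.
V = k[(2.87×10⁻⁶)/(0.273) + (3.37×10⁻⁶)/(0.632)] = 1.42×10⁵ V.

1.42×10⁵ V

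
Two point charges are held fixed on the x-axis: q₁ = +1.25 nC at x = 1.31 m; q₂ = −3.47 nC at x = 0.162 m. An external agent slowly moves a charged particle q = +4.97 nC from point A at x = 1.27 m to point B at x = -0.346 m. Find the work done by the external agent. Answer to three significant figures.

For quasistatic motion the external work equals the change in potential energy: W_ext = qΔV = q(V_B − V_A).
At A: distances to the source charges are 0.0400 m, 1.11 m; V_A = Σ kqᵢ/rᵢ = 253 V.
At B: distances to the source charges are 1.66 m, 0.508 m; V_B = Σ kqᵢ/rᵢ = -54.6 V.
ΔV = V_B − V_A = -307 V.
W_ext = qΔV = (4.97×10⁻⁹ C)(-307 V) = -1.53×10⁻⁶ J.

-1.53×10⁻⁶ J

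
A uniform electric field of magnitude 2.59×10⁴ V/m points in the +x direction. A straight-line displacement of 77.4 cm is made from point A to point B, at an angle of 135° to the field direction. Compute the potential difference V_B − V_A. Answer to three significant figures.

Only the component of displacement along E changes the potential: ΔV = −E·d·cosθ.
ΔV = −(2.59×10⁴ V/m)(0.774 m)cos135° = 1.42×10⁴ V.

1.42×10⁴ V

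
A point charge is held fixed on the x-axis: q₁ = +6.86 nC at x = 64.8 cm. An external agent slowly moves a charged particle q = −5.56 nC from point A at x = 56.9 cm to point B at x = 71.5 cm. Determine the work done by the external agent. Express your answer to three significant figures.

For quasistatic motion the external work equals the change in potential energy: W_ext = qΔV = q(V_B − V_A).
At A: distance to the source charge is 0.0790 m; V_A = kq₁/r = 781 V.
At B: distance to the source charge is 0.0670 m; V_B = kq₁/r = 920 V.
ΔV = V_B − V_A = 140 V.
W_ext = qΔV = (-5.56×10⁻⁹ C)(140 V) = -7.77×10⁻⁷ J.

-7.77×10⁻⁷ J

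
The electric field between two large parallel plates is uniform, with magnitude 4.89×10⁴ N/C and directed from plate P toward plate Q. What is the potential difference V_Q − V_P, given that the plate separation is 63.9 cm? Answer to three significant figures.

In a uniform field, potential decreases in the direction of E: ΔV = −E·d for a displacement d parallel to E.
Going from P to Q is a displacement of 63.9 cm along the field, so V_Q − V_P = −Ed = -3.12×10⁴ V.

-3.12×10⁴ V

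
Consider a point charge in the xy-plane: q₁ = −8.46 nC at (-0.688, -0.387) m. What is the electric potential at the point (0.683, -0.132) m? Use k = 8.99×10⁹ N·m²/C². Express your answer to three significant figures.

-54.5 V

The total potential is the scalar sum of each charge's contribution, V = Σ kqᵢ/rᵢ.
Distances from the field point to each charge: r₁ = 1.39 m.
V = k[(-8.46×10⁻⁹)/(1.39)] = -54.5 V.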